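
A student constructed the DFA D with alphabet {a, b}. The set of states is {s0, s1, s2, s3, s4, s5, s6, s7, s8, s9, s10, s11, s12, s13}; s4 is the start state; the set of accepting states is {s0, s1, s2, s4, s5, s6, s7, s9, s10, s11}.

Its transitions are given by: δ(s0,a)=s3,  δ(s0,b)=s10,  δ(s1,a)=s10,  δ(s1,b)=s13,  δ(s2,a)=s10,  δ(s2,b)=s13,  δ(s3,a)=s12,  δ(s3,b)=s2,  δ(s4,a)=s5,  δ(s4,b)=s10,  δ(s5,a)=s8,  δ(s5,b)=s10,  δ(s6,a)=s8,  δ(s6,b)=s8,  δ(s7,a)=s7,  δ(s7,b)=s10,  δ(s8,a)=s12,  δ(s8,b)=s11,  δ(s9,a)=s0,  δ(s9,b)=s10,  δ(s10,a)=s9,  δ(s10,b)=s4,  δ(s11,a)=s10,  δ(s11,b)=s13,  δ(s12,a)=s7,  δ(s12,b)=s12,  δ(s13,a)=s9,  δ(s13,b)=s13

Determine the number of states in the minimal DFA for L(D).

8

Reachable states from the start: {s0,s2,s3,s4,s5,s7,s8,s9,s10,s11,s12,s13}. Unreachable: {s1,s6} — drop them.
Initial partition by acceptance: {s0,s2,s4,s5,s7,s9,s10,s11} | {s3,s8,s12,s13}.
Split {s0,s2,s4,s5,s7,s9,s10,s11} by δ(·,a) → {s2,s4,s7,s9,s10,s11} and {s0,s5}.
On input a, block {s2,s4,s7,s9,s10,s11} splits into {s2,s7,s10,s11} and {s4,s9}.
Split {s2,s7,s10,s11} by δ(·,a) → {s2,s7,s11} and {s10}.
Split {s2,s7,s11} by δ(·,a) → {s2,s11} and {s7}.
Split {s3,s8,s12,s13} by δ(·,a) → {s3,s8} and {s12} and {s13}.
Stable partition: {s2,s11} | {s3,s8} | {s0,s5} | {s4,s9} | {s10} | {s7} | {s12} | {s13} — 8 equivalence classes.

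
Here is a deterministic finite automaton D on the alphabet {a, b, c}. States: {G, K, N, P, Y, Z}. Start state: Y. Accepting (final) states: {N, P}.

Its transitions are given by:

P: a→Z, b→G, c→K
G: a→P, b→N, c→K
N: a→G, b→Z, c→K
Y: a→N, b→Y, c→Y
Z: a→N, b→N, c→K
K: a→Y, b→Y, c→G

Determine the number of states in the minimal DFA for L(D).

P0 = {N,P} | {G,K,Y,Z}.
Refine {G,K,Y,Z} on symbol a: members go to different blocks, giving {G,Y,Z} and {K}.
Split {G,Y,Z} by δ(·,b) → {G,Z} and {Y}.
No further refinement is possible. Final partition (4 blocks): {N,P} | {G,Z} | {K} | {Y}.

4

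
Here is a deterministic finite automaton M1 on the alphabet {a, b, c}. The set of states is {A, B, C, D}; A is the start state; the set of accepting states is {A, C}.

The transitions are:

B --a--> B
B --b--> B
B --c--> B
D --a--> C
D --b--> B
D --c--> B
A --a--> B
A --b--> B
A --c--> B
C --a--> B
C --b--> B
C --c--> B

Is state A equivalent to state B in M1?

No

First remove the unreachable states {C,D}; 2 states remain.
Start with accepting vs non-accepting: {A} | {B}.
Stable partition: {A} | {B} — 2 equivalence classes.
A and B end up in different blocks, so they are distinguishable. For instance, the string 'ε' is accepted from only A.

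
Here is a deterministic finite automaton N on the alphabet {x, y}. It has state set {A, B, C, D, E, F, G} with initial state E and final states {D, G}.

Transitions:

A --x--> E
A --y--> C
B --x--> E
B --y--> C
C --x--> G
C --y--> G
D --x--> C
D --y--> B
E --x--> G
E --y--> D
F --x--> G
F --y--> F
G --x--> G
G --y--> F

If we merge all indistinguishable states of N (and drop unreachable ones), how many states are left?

6

First remove the unreachable states {A}; 6 states remain.
P0 = {D,G} | {B,C,E,F}.
Refine {D,G} on symbol x: members go to different blocks, giving {D} and {G}.
Refine {B,C,E,F} on symbol x: members go to different blocks, giving {C,E,F} and {B}.
On input y, block {C,E,F} splits into {C} and {E} and {F}.
The partition is now stable with 6 blocks: {D} | {C} | {G} | {B} | {E} | {F}.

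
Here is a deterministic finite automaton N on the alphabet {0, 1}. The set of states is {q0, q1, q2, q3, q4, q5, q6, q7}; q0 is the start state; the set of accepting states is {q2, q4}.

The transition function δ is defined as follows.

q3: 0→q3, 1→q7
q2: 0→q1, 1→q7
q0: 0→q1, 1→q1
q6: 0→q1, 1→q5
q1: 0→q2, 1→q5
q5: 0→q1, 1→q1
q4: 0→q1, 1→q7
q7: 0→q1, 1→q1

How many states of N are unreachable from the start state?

3

No path from q0 leads to q3, q4, q6; the other 5 states are all reachable.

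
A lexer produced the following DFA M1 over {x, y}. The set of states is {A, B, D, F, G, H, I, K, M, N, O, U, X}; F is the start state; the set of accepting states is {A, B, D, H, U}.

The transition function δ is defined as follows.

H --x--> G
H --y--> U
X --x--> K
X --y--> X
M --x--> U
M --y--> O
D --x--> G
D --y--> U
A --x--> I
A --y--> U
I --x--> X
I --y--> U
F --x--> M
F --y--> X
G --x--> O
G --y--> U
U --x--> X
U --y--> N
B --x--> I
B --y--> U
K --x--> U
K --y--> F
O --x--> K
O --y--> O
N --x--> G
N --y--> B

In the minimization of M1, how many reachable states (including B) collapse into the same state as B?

1

First remove the unreachable states {A,D,H}; 10 states remain.
Initial partition by acceptance: {B,U} | {F,G,I,K,M,N,O,X}.
Refine {B,U} on symbol y: members go to different blocks, giving {U} and {B}.
On input x, block {F,G,I,K,M,N,O,X} splits into {F,G,I,N,O,X} and {K,M}.
Refine {F,G,I,N,O,X} on symbol x: members go to different blocks, giving {F,O,X} and {G,I,N}.
Split {G,I,N} by δ(·,x) → {G,I} and {N}.
No further refinement is possible. Final partition (6 blocks): {U} | {F,O,X} | {B} | {K,M} | {G,I} | {N}.
State B belongs to the block {B}, which has 1 states.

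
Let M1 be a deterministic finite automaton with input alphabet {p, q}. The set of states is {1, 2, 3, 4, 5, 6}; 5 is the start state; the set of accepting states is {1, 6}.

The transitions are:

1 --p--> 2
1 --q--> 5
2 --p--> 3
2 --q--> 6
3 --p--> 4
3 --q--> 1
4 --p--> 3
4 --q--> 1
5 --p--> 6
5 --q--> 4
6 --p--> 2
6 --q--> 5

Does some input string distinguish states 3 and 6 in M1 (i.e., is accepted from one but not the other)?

Every state is reachable, so we keep all 6.
P0 = {1,6} | {2,3,4,5}.
Split {2,3,4,5} by δ(·,p) → {2,3,4} and {5}.
The partition is now stable with 3 blocks: {1,6} | {2,3,4} | {5}.
3 and 6 end up in different blocks, so they are distinguishable. For instance, the string 'ε' is accepted from only 6.

Yes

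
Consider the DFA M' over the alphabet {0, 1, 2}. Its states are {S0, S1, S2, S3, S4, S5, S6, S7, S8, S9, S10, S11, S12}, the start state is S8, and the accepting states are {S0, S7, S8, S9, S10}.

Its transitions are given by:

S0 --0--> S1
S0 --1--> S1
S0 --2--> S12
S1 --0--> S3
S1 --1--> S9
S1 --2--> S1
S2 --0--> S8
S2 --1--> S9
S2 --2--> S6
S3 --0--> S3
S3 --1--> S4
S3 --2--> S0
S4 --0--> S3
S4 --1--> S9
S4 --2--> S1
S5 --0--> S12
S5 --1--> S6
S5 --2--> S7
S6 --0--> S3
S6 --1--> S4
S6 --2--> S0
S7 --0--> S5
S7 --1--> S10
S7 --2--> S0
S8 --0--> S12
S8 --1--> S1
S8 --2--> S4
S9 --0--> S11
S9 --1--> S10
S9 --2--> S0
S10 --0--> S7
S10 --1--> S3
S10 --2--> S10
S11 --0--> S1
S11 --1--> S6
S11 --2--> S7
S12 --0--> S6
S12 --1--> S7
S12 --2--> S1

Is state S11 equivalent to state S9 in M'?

States {S2} cannot be reached from the start state, so discard them.
Start with accepting vs non-accepting: {S0,S7,S8,S9,S10} | {S1,S3,S4,S5,S6,S11,S12}.
On input 0, block {S0,S7,S8,S9,S10} splits into {S0,S7,S8,S9} and {S10}.
Refine {S0,S7,S8,S9} on symbol 1: members go to different blocks, giving {S0,S8} and {S7,S9}.
Split {S1,S3,S4,S5,S6,S11,S12} by δ(·,1) → {S3,S5,S6,S11} and {S1,S4,S12}.
On input 0, block {S3,S5,S6,S11} splits into {S3,S6} and {S5,S11}.
Stable partition: {S0,S8} | {S3,S6} | {S10} | {S7,S9} | {S1,S4,S12} | {S5,S11} — 6 equivalence classes.
S11 and S9 end up in different blocks, so they are distinguishable. For instance, the string 'ε' is accepted from only S9.

No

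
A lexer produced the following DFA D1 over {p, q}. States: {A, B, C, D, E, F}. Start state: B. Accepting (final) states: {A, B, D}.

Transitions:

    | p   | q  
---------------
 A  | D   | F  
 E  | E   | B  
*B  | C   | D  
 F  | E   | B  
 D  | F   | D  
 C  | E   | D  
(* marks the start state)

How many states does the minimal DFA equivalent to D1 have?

2

First remove the unreachable states {A}; 5 states remain.
Initial partition by acceptance: {B,D} | {C,E,F}.
No further refinement is possible. Final partition (2 blocks): {B,D} | {C,E,F}.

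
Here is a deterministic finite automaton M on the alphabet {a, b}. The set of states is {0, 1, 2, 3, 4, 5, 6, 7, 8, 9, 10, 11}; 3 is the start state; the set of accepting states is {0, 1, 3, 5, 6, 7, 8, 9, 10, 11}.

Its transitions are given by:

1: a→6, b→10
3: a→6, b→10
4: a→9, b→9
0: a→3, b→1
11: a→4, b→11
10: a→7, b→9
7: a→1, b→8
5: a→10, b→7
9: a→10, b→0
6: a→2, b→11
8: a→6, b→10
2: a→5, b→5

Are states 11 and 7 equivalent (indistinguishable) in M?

No

All states are reachable from the start state.
P0 = {0,1,3,5,6,7,8,9,10,11} | {2,4}.
On input a, block {0,1,3,5,6,7,8,9,10,11} splits into {0,1,3,5,7,8,9,10} and {6,11}.
Refine {0,1,3,5,7,8,9,10} on symbol a: members go to different blocks, giving {0,5,7,9,10} and {1,3,8}.
On input a, block {0,5,7,9,10} splits into {5,9,10} and {0,7}.
Split {5,9,10} by δ(·,a) → {5,9} and {10}.
The partition is now stable with 6 blocks: {5,9} | {2,4} | {6,11} | {1,3,8} | {0,7} | {10}.
11 and 7 end up in different blocks, so they are distinguishable. For instance, the string 'a' is accepted from only 7.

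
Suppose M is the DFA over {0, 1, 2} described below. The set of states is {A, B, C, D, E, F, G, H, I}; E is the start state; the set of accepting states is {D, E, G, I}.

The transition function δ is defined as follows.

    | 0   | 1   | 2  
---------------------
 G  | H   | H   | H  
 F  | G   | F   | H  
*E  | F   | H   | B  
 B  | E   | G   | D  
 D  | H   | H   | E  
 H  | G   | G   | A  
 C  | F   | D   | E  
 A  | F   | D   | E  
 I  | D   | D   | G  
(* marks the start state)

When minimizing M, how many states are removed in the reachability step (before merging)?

BFS from E reaches {A, B, D, E, F, G, H}; the 2 state(s) C, I are never visited.

2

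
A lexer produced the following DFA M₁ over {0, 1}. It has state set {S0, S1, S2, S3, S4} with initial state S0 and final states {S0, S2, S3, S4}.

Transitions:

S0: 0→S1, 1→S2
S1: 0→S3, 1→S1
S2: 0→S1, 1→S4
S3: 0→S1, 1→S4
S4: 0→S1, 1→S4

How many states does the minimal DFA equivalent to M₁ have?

2

Initial partition by acceptance: {S0,S2,S3,S4} | {S1}.
No further refinement is possible. Final partition (2 blocks): {S0,S2,S3,S4} | {S1}.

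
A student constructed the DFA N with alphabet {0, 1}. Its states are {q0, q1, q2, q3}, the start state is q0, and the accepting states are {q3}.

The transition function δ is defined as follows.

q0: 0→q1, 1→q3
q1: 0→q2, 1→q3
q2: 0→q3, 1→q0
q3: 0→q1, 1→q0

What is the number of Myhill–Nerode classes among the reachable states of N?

Every state is reachable, so we keep all 4.
Start with accepting vs non-accepting: {q3} | {q0,q1,q2}.
Refine {q0,q1,q2} on symbol 0: members go to different blocks, giving {q0,q1} and {q2}.
On input 0, block {q0,q1} splits into {q0} and {q1}.
The partition is now stable with 4 blocks: {q3} | {q0} | {q2} | {q1}.

4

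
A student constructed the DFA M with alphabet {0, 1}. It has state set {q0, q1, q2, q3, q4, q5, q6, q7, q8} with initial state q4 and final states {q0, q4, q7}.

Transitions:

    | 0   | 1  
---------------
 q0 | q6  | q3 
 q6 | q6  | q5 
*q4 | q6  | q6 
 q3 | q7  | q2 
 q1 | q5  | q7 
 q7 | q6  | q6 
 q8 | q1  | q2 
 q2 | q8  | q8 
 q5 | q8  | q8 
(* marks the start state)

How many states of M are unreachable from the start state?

2

BFS from q4 reaches {q1, q2, q4, q5, q6, q7, q8}; the 2 state(s) q0, q3 are never visited.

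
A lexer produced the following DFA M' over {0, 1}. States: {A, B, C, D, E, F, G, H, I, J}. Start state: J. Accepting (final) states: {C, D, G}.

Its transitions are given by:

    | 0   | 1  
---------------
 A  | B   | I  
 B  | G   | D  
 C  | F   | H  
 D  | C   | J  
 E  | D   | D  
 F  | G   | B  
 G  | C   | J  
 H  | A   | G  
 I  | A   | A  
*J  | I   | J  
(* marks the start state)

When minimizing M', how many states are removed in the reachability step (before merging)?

1

BFS from J reaches {A, B, C, D, F, G, H, I, J}; the 1 state(s) E are never visited.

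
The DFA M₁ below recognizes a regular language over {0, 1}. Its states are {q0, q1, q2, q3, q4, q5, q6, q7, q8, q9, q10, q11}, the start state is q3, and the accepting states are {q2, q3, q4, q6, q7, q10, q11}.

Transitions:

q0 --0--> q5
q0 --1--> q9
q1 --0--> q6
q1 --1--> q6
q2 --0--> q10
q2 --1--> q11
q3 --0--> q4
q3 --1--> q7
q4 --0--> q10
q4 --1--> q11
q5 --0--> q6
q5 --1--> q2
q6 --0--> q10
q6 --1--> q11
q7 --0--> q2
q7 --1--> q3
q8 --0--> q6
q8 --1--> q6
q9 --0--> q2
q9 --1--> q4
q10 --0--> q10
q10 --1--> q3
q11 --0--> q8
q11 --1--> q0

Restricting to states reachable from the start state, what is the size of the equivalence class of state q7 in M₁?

First remove the unreachable states {q1}; 11 states remain.
Start with accepting vs non-accepting: {q2,q3,q4,q6,q7,q10,q11} | {q0,q5,q8,q9}.
Refine {q2,q3,q4,q6,q7,q10,q11} on symbol 0: members go to different blocks, giving {q2,q3,q4,q6,q7,q10} and {q11}.
Split {q2,q3,q4,q6,q7,q10} by δ(·,1) → {q2,q4,q6} and {q3,q7,q10}.
Refine {q0,q5,q8,q9} on symbol 0: members go to different blocks, giving {q5,q8,q9} and {q0}.
On input 0, block {q3,q7,q10} splits into {q3,q7} and {q10}.
No further refinement is possible. Final partition (6 blocks): {q2,q4,q6} | {q5,q8,q9} | {q11} | {q3,q7} | {q0} | {q10}.
State q7 belongs to the block {q3,q7}, which has 2 states.

2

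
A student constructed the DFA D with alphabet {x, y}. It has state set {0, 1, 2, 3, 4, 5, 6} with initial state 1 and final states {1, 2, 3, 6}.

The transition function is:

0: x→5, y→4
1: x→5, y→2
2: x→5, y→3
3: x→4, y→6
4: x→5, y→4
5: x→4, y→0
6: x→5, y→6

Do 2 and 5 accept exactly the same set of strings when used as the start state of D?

No

Every state is reachable, so we keep all 7.
P0 = {1,2,3,6} | {0,4,5}.
Stable partition: {1,2,3,6} | {0,4,5} — 2 equivalence classes.
2 and 5 end up in different blocks, so they are distinguishable. For instance, the string 'ε' is accepted from only 2.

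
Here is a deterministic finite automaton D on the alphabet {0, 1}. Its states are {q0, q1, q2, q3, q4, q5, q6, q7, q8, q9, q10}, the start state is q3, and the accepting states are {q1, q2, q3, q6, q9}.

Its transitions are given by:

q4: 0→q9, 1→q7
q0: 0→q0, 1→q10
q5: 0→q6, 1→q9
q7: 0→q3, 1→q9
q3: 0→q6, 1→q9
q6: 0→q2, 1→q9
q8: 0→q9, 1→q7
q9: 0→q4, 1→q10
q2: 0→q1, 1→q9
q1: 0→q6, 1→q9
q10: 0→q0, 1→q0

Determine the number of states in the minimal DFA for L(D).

5

First remove the unreachable states {q5,q8}; 9 states remain.
Start with accepting vs non-accepting: {q1,q2,q3,q6,q9} | {q0,q4,q7,q10}.
Split {q1,q2,q3,q6,q9} by δ(·,0) → {q1,q2,q3,q6} and {q9}.
Split {q0,q4,q7,q10} by δ(·,0) → {q0,q10} and {q4} and {q7}.
No further refinement is possible. Final partition (5 blocks): {q1,q2,q3,q6} | {q0,q10} | {q9} | {q4} | {q7}.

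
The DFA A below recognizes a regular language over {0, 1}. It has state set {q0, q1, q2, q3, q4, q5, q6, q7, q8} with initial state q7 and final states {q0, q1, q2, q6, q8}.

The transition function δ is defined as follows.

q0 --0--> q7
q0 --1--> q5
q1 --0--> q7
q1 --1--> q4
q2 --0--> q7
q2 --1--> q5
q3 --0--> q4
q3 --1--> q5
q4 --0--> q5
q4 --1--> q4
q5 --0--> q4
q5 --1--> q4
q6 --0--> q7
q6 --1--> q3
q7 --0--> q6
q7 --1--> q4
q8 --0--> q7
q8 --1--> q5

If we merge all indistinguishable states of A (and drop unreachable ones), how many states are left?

3

States {q0,q1,q2,q8} cannot be reached from the start state, so discard them.
Initial partition by acceptance: {q6} | {q3,q4,q5,q7}.
On input 0, block {q3,q4,q5,q7} splits into {q3,q4,q5} and {q7}.
No further refinement is possible. Final partition (3 blocks): {q6} | {q3,q4,q5} | {q7}.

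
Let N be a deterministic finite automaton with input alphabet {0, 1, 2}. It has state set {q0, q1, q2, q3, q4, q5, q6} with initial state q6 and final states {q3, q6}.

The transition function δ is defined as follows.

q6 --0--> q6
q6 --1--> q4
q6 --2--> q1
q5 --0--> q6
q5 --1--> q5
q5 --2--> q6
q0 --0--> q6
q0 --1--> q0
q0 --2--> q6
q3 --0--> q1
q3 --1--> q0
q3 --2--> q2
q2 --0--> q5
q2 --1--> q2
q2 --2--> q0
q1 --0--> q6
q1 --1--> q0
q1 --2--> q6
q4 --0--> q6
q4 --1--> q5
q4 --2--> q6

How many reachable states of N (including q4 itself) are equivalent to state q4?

4

Reachable states from the start: {q0,q1,q4,q5,q6}. Unreachable: {q2,q3} — drop them.
Initial partition by acceptance: {q6} | {q0,q1,q4,q5}.
The partition is now stable with 2 blocks: {q6} | {q0,q1,q4,q5}.
The equivalence class containing q4 is {q0,q1,q4,q5}, of size 4.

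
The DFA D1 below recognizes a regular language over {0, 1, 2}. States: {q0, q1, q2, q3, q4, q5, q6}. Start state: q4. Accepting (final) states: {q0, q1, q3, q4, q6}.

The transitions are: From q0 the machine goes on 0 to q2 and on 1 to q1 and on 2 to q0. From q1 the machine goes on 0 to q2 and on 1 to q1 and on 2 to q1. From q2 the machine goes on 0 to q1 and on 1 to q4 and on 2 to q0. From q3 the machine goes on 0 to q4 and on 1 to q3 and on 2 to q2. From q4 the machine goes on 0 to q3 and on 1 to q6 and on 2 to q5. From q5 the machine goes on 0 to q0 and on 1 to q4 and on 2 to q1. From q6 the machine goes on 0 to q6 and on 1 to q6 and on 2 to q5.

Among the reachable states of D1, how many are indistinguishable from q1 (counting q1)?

2

Every state is reachable, so we keep all 7.
P0 = {q0,q1,q3,q4,q6} | {q2,q5}.
Split {q0,q1,q3,q4,q6} by δ(·,0) → {q3,q4,q6} and {q0,q1}.
Stable partition: {q3,q4,q6} | {q2,q5} | {q0,q1} — 3 equivalence classes.
State q1 belongs to the block {q0,q1}, which has 2 states.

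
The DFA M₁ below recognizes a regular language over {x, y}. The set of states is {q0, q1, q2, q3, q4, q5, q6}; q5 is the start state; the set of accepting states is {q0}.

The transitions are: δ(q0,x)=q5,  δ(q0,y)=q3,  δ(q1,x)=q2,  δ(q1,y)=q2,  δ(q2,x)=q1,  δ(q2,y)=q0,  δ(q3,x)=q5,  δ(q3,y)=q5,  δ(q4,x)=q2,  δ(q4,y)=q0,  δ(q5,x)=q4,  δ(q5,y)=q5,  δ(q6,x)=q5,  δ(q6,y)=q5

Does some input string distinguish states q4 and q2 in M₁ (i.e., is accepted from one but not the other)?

Yes

Reachable states from the start: {q0,q1,q2,q3,q4,q5}. Unreachable: {q6} — drop them.
Start with accepting vs non-accepting: {q0} | {q1,q2,q3,q4,q5}.
Refine {q1,q2,q3,q4,q5} on symbol y: members go to different blocks, giving {q1,q3,q5} and {q2,q4}.
On input x, block {q1,q3,q5} splits into {q1,q5} and {q3}.
Split {q1,q5} by δ(·,y) → {q1} and {q5}.
On input x, block {q2,q4} splits into {q2} and {q4}.
Stable partition: {q0} | {q1} | {q2} | {q3} | {q5} | {q4} — 6 equivalence classes.
q4 and q2 end up in different blocks, so they are distinguishable. For instance, the string 'xy' is accepted from only q4.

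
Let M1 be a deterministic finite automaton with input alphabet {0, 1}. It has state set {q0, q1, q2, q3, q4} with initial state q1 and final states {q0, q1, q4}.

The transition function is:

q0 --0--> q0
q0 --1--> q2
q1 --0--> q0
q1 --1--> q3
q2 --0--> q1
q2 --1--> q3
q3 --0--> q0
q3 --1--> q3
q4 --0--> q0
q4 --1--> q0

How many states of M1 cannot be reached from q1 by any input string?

1

Starting at q1 and following transitions, the reachable set is {q0, q1, q2, q3}. That leaves q4 unreachable — 1 in total.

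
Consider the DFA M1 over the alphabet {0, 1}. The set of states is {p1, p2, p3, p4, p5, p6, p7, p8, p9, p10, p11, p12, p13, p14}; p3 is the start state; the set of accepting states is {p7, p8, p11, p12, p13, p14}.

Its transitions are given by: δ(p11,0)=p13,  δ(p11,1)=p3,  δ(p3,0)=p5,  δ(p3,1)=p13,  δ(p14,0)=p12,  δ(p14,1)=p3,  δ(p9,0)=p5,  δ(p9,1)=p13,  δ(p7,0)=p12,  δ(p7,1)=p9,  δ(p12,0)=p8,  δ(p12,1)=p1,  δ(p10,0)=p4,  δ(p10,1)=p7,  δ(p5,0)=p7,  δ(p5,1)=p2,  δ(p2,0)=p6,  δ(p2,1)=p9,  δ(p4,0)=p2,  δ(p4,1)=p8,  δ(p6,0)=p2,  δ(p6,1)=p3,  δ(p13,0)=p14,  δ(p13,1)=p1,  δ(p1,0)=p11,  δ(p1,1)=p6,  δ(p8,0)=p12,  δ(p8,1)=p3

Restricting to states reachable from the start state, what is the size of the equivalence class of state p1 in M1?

First remove the unreachable states {p4,p10}; 12 states remain.
P0 = {p7,p8,p11,p12,p13,p14} | {p1,p2,p3,p5,p6,p9}.
Split {p1,p2,p3,p5,p6,p9} by δ(·,0) → {p2,p3,p6,p9} and {p1,p5}.
On input 1, block {p7,p8,p11,p12,p13,p14} splits into {p7,p8,p11,p14} and {p12,p13}.
On input 0, block {p2,p3,p6,p9} splits into {p2,p6} and {p3,p9}.
No further refinement is possible. Final partition (5 blocks): {p7,p8,p11,p14} | {p2,p6} | {p1,p5} | {p12,p13} | {p3,p9}.
The equivalence class containing p1 is {p1,p5}, of size 2.

2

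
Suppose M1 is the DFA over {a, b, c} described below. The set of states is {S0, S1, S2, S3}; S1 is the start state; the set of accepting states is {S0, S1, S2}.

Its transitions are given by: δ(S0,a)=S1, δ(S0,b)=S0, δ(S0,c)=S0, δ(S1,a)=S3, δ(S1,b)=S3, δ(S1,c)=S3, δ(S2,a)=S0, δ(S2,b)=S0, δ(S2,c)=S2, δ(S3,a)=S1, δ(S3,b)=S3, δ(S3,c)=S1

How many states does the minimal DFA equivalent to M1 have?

States {S0,S2} cannot be reached from the start state, so discard them.
Start with accepting vs non-accepting: {S1} | {S3}.
The partition is now stable with 2 blocks: {S1} | {S3}.

2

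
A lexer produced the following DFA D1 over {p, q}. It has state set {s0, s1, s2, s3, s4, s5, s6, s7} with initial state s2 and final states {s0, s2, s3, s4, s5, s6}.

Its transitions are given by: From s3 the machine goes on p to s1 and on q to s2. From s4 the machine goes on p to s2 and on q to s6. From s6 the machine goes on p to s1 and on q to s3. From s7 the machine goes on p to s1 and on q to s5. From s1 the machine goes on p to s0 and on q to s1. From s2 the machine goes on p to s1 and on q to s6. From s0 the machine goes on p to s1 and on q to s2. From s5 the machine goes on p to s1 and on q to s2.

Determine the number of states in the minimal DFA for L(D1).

States {s4,s5,s7} cannot be reached from the start state, so discard them.
Start with accepting vs non-accepting: {s0,s2,s3,s6} | {s1}.
Stable partition: {s0,s2,s3,s6} | {s1} — 2 equivalence classes.

2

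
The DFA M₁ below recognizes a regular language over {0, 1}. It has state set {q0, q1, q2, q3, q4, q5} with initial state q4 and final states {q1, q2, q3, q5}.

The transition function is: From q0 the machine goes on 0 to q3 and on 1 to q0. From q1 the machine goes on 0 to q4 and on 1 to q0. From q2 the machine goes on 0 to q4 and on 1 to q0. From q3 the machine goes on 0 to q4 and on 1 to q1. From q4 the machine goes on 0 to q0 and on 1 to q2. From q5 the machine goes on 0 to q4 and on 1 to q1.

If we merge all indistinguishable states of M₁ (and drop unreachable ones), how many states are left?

First remove the unreachable states {q5}; 5 states remain.
Initial partition by acceptance: {q1,q2,q3} | {q0,q4}.
Split {q1,q2,q3} by δ(·,1) → {q1,q2} and {q3}.
Refine {q0,q4} on symbol 0: members go to different blocks, giving {q0} and {q4}.
The partition is now stable with 4 blocks: {q1,q2} | {q0} | {q3} | {q4}.

4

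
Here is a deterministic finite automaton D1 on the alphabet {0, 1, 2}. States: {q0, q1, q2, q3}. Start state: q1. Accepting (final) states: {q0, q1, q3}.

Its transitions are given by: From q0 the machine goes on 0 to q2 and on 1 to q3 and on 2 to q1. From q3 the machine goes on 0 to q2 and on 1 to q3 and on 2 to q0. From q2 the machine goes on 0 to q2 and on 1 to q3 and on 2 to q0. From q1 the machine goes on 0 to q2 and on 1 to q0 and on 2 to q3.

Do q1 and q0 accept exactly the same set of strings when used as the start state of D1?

Yes

Initial partition by acceptance: {q0,q1,q3} | {q2}.
No further refinement is possible. Final partition (2 blocks): {q0,q1,q3} | {q2}.
q1 and q0 lie in the same block of the stable partition, so they are equivalent — no string distinguishes them.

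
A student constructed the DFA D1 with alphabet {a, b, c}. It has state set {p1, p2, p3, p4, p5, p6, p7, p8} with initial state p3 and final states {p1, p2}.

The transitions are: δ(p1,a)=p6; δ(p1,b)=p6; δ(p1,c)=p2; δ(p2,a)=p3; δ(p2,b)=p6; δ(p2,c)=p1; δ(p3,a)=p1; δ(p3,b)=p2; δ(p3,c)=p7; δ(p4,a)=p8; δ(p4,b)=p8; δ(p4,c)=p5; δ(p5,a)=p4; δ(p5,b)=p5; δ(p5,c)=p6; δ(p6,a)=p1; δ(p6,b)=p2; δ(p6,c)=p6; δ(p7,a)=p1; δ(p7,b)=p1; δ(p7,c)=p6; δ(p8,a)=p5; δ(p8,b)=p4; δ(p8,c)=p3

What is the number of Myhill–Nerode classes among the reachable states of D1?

2

Reachable states from the start: {p1,p2,p3,p6,p7}. Unreachable: {p4,p5,p8} — drop them.
Start with accepting vs non-accepting: {p1,p2} | {p3,p6,p7}.
The partition is now stable with 2 blocks: {p1,p2} | {p3,p6,p7}.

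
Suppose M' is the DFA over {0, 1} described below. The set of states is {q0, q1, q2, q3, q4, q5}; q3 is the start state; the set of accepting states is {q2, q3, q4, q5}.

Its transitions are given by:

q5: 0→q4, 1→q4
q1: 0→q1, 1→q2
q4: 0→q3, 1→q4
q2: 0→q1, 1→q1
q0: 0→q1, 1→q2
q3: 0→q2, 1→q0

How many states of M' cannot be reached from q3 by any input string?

2

No path from q3 leads to q4, q5; the other 4 states are all reachable.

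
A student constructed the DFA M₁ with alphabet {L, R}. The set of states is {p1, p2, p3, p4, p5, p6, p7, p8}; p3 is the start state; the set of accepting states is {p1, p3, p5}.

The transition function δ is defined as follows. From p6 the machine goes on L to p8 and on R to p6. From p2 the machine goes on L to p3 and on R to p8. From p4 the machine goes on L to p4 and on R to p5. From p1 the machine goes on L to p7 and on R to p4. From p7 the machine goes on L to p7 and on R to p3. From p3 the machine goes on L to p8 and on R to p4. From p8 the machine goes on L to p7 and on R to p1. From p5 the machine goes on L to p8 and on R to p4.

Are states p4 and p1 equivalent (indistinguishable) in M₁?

Reachable states from the start: {p1,p3,p4,p5,p7,p8}. Unreachable: {p2,p6} — drop them.
P0 = {p1,p3,p5} | {p4,p7,p8}.
The partition is now stable with 2 blocks: {p1,p3,p5} | {p4,p7,p8}.
p4 and p1 end up in different blocks, so they are distinguishable. For instance, the string 'ε' is accepted from only p1.

No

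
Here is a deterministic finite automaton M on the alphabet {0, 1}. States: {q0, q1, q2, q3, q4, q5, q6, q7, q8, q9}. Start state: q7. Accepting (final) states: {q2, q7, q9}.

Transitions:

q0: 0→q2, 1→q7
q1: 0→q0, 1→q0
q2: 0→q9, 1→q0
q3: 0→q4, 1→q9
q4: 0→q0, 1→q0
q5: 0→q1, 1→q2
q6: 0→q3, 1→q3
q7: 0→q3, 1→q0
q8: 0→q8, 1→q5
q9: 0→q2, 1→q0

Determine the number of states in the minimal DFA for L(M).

First remove the unreachable states {q1,q5,q6,q8}; 6 states remain.
Initial partition by acceptance: {q2,q7,q9} | {q0,q3,q4}.
On input 0, block {q2,q7,q9} splits into {q2,q9} and {q7}.
On input 0, block {q0,q3,q4} splits into {q3,q4} and {q0}.
Split {q3,q4} by δ(·,0) → {q3} and {q4}.
Stable partition: {q2,q9} | {q3} | {q7} | {q0} | {q4} — 5 equivalence classes.

5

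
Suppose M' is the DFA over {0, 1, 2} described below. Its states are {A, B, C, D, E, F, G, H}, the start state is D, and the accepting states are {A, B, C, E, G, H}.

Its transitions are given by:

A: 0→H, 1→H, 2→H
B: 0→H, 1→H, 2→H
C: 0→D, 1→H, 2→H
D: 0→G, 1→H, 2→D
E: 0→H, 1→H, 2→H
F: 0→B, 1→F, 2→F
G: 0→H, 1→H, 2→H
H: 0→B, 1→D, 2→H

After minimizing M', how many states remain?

3

States {A,C,E,F} cannot be reached from the start state, so discard them.
Start with accepting vs non-accepting: {B,G,H} | {D}.
On input 1, block {B,G,H} splits into {B,G} and {H}.
Stable partition: {B,G} | {D} | {H} — 3 equivalence classes.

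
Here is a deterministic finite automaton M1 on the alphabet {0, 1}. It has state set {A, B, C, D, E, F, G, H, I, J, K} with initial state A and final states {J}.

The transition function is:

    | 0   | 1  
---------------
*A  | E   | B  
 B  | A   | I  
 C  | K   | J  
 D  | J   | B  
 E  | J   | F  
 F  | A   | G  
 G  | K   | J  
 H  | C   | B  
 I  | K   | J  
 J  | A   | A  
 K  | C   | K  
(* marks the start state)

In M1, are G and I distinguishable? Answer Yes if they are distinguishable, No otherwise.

No

Reachable states from the start: {A,B,C,E,F,G,I,J,K}. Unreachable: {D,H} — drop them.
P0 = {J} | {A,B,C,E,F,G,I,K}.
Refine {A,B,C,E,F,G,I,K} on symbol 0: members go to different blocks, giving {A,B,C,F,G,I,K} and {E}.
Split {A,B,C,F,G,I,K} by δ(·,0) → {B,C,F,G,I,K} and {A}.
Refine {B,C,F,G,I,K} on symbol 0: members go to different blocks, giving {C,G,I,K} and {B,F}.
On input 1, block {C,G,I,K} splits into {C,G,I} and {K}.
The partition is now stable with 6 blocks: {J} | {C,G,I} | {E} | {A} | {B,F} | {K}.
G and I lie in the same block of the stable partition, so they are equivalent — no string distinguishes them.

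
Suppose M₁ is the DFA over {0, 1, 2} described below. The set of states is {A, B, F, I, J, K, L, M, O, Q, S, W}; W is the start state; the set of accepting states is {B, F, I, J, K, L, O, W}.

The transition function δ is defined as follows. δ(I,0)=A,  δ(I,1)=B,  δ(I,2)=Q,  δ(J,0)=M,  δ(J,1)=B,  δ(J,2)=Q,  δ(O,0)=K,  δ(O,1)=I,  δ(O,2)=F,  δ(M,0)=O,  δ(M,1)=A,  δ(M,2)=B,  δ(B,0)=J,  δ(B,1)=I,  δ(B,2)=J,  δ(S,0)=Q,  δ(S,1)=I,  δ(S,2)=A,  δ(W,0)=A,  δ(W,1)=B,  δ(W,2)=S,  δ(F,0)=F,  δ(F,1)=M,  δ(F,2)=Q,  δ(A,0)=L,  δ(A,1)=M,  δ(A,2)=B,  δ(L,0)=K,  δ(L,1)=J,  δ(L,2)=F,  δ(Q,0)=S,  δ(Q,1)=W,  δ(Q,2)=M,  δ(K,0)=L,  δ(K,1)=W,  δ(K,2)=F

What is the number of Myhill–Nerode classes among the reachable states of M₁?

6

Every state is reachable, so we keep all 12.
P0 = {B,F,I,J,K,L,O,W} | {A,M,Q,S}.
Refine {B,F,I,J,K,L,O,W} on symbol 0: members go to different blocks, giving {B,F,K,L,O} and {I,J,W}.
On input 0, block {B,F,K,L,O} splits into {F,K,L,O} and {B}.
Refine {F,K,L,O} on symbol 1: members go to different blocks, giving {K,L,O} and {F}.
Refine {A,M,Q,S} on symbol 0: members go to different blocks, giving {A,M} and {Q,S}.
The partition is now stable with 6 blocks: {K,L,O} | {A,M} | {I,J,W} | {B} | {F} | {Q,S}.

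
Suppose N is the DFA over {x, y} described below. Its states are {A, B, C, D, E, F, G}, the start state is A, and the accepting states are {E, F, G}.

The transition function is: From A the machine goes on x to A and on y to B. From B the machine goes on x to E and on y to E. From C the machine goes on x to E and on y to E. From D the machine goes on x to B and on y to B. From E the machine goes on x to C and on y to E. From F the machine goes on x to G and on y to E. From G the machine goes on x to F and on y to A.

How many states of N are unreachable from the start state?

3

Starting at A and following transitions, the reachable set is {A, B, C, E}. That leaves D, F, G unreachable — 3 in total.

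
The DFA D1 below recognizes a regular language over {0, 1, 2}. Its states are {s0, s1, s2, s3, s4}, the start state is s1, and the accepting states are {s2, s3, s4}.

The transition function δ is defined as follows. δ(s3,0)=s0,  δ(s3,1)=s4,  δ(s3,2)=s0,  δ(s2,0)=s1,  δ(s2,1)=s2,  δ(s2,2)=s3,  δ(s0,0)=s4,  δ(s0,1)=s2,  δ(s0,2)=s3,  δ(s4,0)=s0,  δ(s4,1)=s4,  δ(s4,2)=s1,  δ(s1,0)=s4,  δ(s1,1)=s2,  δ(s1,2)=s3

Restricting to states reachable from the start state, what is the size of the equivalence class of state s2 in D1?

1

Every state is reachable, so we keep all 5.
Initial partition by acceptance: {s2,s3,s4} | {s0,s1}.
Split {s2,s3,s4} by δ(·,2) → {s3,s4} and {s2}.
No further refinement is possible. Final partition (3 blocks): {s3,s4} | {s0,s1} | {s2}.
State s2 belongs to the block {s2}, which has 1 states.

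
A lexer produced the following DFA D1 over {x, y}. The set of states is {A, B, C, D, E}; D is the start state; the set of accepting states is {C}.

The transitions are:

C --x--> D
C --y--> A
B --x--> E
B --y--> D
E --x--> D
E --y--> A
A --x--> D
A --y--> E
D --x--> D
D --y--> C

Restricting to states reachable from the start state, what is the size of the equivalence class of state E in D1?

First remove the unreachable states {B}; 4 states remain.
Start with accepting vs non-accepting: {C} | {A,D,E}.
Refine {A,D,E} on symbol y: members go to different blocks, giving {A,E} and {D}.
No further refinement is possible. Final partition (3 blocks): {C} | {A,E} | {D}.
State E belongs to the block {A,E}, which has 2 states.

2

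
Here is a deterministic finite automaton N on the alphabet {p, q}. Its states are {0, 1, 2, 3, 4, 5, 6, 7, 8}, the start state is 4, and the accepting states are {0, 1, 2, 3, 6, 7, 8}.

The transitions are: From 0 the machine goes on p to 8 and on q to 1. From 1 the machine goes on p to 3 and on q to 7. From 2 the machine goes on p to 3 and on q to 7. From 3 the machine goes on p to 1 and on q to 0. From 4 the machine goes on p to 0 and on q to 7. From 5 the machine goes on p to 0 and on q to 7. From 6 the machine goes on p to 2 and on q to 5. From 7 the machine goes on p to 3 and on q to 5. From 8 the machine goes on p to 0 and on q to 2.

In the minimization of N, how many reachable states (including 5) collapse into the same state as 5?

2

Reachable states from the start: {0,1,2,3,4,5,7,8}. Unreachable: {6} — drop them.
P0 = {0,1,2,3,7,8} | {4,5}.
Split {0,1,2,3,7,8} by δ(·,q) → {0,1,2,3,8} and {7}.
Refine {0,1,2,3,8} on symbol q: members go to different blocks, giving {0,3,8} and {1,2}.
Refine {0,3,8} on symbol p: members go to different blocks, giving {0,8} and {3}.
Stable partition: {0,8} | {4,5} | {7} | {1,2} | {3} — 5 equivalence classes.
State 5 belongs to the block {4,5}, which has 2 states.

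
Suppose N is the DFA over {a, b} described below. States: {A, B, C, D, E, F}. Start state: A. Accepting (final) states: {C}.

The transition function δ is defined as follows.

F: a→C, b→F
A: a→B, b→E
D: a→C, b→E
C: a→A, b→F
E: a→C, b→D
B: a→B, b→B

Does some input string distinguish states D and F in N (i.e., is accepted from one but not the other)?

P0 = {C} | {A,B,D,E,F}.
On input a, block {A,B,D,E,F} splits into {D,E,F} and {A,B}.
Split {A,B} by δ(·,b) → {A} and {B}.
Stable partition: {C} | {D,E,F} | {A} | {B} — 4 equivalence classes.
D and F lie in the same block of the stable partition, so they are equivalent — no string distinguishes them.

No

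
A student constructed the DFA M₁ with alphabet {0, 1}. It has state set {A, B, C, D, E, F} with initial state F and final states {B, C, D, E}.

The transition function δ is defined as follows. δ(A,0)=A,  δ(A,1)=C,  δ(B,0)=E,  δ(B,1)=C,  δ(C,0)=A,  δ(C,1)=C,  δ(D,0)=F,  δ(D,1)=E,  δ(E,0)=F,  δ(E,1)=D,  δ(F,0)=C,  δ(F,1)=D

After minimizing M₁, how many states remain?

States {B} cannot be reached from the start state, so discard them.
Start with accepting vs non-accepting: {C,D,E} | {A,F}.
On input 0, block {A,F} splits into {A} and {F}.
Split {C,D,E} by δ(·,0) → {D,E} and {C}.
Stable partition: {D,E} | {A} | {F} | {C} — 4 equivalence classes.

4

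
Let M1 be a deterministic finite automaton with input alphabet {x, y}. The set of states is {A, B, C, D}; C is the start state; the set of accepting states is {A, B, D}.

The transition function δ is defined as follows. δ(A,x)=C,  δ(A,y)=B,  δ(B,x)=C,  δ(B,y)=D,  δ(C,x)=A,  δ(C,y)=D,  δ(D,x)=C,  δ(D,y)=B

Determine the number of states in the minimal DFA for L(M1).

2

All states are reachable from the start state.
P0 = {A,B,D} | {C}.
Stable partition: {A,B,D} | {C} — 2 equivalence classes.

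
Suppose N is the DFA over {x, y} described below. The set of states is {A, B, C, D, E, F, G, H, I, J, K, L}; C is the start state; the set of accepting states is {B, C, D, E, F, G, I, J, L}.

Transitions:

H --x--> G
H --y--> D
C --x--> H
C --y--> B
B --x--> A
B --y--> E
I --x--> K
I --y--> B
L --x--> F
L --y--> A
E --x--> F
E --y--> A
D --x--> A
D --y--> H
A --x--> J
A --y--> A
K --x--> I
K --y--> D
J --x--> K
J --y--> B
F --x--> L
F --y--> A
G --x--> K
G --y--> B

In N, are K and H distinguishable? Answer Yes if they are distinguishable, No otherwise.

Every state is reachable, so we keep all 12.
P0 = {B,C,D,E,F,G,I,J,L} | {A,H,K}.
Refine {B,C,D,E,F,G,I,J,L} on symbol x: members go to different blocks, giving {B,C,D,G,I,J} and {E,F,L}.
Refine {B,C,D,G,I,J} on symbol y: members go to different blocks, giving {C,G,I,J} and {B} and {D}.
On input y, block {A,H,K} splits into {H,K} and {A}.
Stable partition: {C,G,I,J} | {H,K} | {E,F,L} | {B} | {D} | {A} — 6 equivalence classes.
K and H lie in the same block of the stable partition, so they are equivalent — no string distinguishes them.

No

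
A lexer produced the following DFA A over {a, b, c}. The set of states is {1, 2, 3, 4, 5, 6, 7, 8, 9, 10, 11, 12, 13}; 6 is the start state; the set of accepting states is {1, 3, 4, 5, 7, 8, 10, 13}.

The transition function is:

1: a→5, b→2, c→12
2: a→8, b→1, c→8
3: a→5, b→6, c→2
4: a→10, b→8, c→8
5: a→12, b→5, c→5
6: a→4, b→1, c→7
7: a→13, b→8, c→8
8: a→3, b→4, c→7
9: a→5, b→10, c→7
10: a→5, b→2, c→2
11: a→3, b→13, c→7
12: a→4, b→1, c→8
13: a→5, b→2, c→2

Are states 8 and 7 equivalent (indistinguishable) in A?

Yes

States {9,11} cannot be reached from the start state, so discard them.
Start with accepting vs non-accepting: {1,3,4,5,7,8,10,13} | {2,6,12}.
On input a, block {1,3,4,5,7,8,10,13} splits into {1,3,4,7,8,10,13} and {5}.
Refine {1,3,4,7,8,10,13} on symbol a: members go to different blocks, giving {1,3,10,13} and {4,7,8}.
No further refinement is possible. Final partition (4 blocks): {1,3,10,13} | {2,6,12} | {5} | {4,7,8}.
8 and 7 lie in the same block of the stable partition, so they are equivalent — no string distinguishes them.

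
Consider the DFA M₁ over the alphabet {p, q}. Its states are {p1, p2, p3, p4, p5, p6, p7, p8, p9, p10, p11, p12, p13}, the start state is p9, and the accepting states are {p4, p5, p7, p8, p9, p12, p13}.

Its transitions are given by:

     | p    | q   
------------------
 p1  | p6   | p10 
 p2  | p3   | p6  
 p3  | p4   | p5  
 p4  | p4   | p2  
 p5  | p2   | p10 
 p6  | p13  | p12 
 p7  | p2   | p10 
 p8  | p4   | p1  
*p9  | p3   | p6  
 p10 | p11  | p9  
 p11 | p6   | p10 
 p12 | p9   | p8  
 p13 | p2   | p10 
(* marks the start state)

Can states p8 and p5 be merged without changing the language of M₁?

No

First remove the unreachable states {p7}; 12 states remain.
P0 = {p4,p5,p8,p9,p12,p13} | {p1,p2,p3,p6,p10,p11}.
Split {p4,p5,p8,p9,p12,p13} by δ(·,p) → {p4,p8,p12} and {p5,p9,p13}.
Refine {p4,p8,p12} on symbol p: members go to different blocks, giving {p4,p8} and {p12}.
Refine {p1,p2,p3,p6,p10,p11} on symbol p: members go to different blocks, giving {p1,p2,p10,p11} and {p3} and {p6}.
Refine {p1,p2,p10,p11} on symbol p: members go to different blocks, giving {p1,p11} and {p2} and {p10}.
On input q, block {p4,p8} splits into {p4} and {p8}.
Refine {p5,p9,p13} on symbol p: members go to different blocks, giving {p5,p13} and {p9}.
The partition is now stable with 10 blocks: {p4} | {p1,p11} | {p5,p13} | {p12} | {p3} | {p6} | {p2} | {p10} | {p8} | {p9}.
p8 and p5 end up in different blocks, so they are distinguishable. For instance, the string 'p' is accepted from only p8.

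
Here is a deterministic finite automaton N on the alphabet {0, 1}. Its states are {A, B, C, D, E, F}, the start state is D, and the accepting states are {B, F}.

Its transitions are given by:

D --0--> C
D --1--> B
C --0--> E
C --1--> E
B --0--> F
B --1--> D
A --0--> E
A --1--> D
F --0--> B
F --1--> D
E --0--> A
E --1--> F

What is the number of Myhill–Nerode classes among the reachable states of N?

Initial partition by acceptance: {B,F} | {A,C,D,E}.
On input 1, block {A,C,D,E} splits into {A,C} and {D,E}.
No further refinement is possible. Final partition (3 blocks): {B,F} | {A,C} | {D,E}.

3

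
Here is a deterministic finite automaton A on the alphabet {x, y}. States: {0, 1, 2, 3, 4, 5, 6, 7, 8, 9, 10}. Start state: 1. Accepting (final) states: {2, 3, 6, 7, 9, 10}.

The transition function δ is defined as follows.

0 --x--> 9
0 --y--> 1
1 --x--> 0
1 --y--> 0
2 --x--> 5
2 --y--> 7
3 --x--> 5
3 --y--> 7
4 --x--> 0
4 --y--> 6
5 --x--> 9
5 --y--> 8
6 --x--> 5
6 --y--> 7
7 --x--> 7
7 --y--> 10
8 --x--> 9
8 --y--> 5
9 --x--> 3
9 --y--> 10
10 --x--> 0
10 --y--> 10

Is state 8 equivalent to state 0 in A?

States {2,4,6} cannot be reached from the start state, so discard them.
P0 = {3,7,9,10} | {0,1,5,8}.
Refine {3,7,9,10} on symbol x: members go to different blocks, giving {3,10} and {7,9}.
Split {3,10} by δ(·,y) → {3} and {10}.
Split {0,1,5,8} by δ(·,x) → {0,5,8} and {1}.
Split {0,5,8} by δ(·,y) → {5,8} and {0}.
Split {7,9} by δ(·,x) → {7} and {9}.
Stable partition: {3} | {5,8} | {7} | {10} | {1} | {0} | {9} — 7 equivalence classes.
8 and 0 end up in different blocks, so they are distinguishable. For instance, the string 'yx' is accepted from only 8.

No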